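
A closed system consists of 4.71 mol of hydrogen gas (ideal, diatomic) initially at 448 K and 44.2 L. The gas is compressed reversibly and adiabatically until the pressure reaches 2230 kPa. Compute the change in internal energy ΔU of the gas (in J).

28000 J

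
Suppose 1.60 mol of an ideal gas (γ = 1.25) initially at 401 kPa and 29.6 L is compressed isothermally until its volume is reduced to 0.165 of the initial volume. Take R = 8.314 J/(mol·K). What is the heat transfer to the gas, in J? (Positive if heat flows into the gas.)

T₁ = P₁V₁/(nR) = 401×29.6/(1.60×8.314) = 892 K.
Isothermal: T stays 892 K; PV = const ⇒ V₂ = 4.88 L, P₂ = 2430 kPa.
ΔU = 0 (ideal gas, T constant).
W = nRT ln(V₂/V₁) = 1.60×8.314×892×ln(0.165) = -21400 J.
Q = ΔU + W = -21400 J.

-21400 J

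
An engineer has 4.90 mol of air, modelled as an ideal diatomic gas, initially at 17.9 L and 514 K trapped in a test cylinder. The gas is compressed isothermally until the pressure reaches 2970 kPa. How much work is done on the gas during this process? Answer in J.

19500 J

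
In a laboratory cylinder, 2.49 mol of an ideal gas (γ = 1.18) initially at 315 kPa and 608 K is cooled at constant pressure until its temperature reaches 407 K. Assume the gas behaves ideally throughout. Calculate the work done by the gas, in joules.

-4160 J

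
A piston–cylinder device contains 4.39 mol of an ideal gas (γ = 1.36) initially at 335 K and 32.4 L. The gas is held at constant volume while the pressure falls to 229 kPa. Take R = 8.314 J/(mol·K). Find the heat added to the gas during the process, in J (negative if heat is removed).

-13400 J

P₁ = nRT₁/V₁ = 4.39×8.314×335/32.4 = 377 kPa.
Isochoric: V stays 32.4 L; P/T = const ⇒ T₂ = 203 K, P₂ = 229 kPa.
W = 0 (no volume change).
ΔU = nCvΔT = 4.39×23.1×(203−335) = -13400 J.
Q = ΔU = -13400 J.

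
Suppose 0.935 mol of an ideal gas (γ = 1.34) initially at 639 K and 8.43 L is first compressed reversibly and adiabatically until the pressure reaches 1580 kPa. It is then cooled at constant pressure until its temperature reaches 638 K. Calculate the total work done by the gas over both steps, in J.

P₁ = nRT₁/V₁ = 0.935×8.314×639/8.43 = 589 kPa.
Step 1 — Adiabatic: T₂/T₁ = (P₂/P₁)^((γ−1)/γ) ⇒ T₂ = 639×(2.68)^0.254 = 821 K; V₂ = 4.04 L.
ΔU = nCvΔT = 0.935×24.5×(821−639) = 4150 J.
Q = 0 for an adiabatic process, so W = −ΔU = -4150 J.
State after step 1: P = 1580 kPa, V = 4.04 L, T = 821 K.
Step 2 — Isobaric: P stays 1580 kPa; V/T = const ⇒ T₂ = 638 K, V₂ = 3.14 L.
W = PΔV = 1580×(3.14−4.04) kPa·L = -1420 J.
ΔU = nCvΔT = 0.935×24.5×(638−821) = -4180 J.
Q = ΔU + W = nCpΔT = -5600 J.
Net over both steps: W = -5570 J, Q = -5600 J, ΔU = -22.9 J.

-5570 J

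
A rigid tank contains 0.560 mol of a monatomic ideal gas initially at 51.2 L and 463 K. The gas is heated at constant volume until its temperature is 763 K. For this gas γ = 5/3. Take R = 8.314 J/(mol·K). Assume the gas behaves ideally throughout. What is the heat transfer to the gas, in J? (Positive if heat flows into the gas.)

P₁ = nRT₁/V₁ = 0.560×8.314×463/51.2 = 42.1 kPa.
Isochoric: V stays 51.2 L; P/T = const ⇒ T₂ = 763 K, P₂ = 69.4 kPa.
W = 0 (no volume change).
ΔU = nCvΔT = 0.560×12.5×(763−463) = 2100 J.
Q = ΔU = 2100 J.

2100 J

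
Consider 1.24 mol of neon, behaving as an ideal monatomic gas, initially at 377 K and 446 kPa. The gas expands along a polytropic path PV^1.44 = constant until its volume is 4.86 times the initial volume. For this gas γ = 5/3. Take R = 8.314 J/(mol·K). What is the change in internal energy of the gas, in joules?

V₁ = nRT₁/P₁ = 1.24×8.314×377/446 = 8.71 L.
Polytropic n=1.44: T₂ = T₁(V₁/V₂)^(n−1) = 377×(0.206)^0.44 = 188 K; P₂ = P₁(V₁/V₂)^n = 45.8 kPa.
For an ideal gas ΔU = nCvΔT with Cv = (3/2)R = 12.5 J/(mol·K).
ΔU = 1.24×12.5×(188−377) = -2920 J.

-2920 J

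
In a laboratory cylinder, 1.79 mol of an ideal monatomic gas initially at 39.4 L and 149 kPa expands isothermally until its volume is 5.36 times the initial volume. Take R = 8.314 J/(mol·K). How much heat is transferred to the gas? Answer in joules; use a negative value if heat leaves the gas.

9860 J

T₁ = P₁V₁/(nR) = 149×39.4/(1.79×8.314) = 394 K.
Isothermal: T stays 394 K; PV = const ⇒ V₂ = 211 L, P₂ = 27.8 kPa.
ΔU = 0 (ideal gas, T constant).
W = nRT ln(V₂/V₁) = 1.79×8.314×394×ln(5.36) = 9860 J.
Q = ΔU + W = 9860 J.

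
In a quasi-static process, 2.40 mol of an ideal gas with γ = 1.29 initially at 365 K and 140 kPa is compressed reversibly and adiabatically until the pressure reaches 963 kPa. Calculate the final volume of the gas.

11.7 L

V₁ = nRT₁/P₁ = 2.40×8.314×365/140 = 52.0 L.
Adiabatic: T₂/T₁ = (P₂/P₁)^((γ−1)/γ) ⇒ T₂ = 365×(6.88)^0.225 = 563 K; V₂ = 11.7 L.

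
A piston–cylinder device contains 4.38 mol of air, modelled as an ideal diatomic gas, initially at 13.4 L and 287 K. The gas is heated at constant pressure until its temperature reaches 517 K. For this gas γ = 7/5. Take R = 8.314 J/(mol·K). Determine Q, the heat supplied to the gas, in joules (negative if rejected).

29300 J

P₁ = nRT₁/V₁ = 4.38×8.314×287/13.4 = 780 kPa.
Isobaric: P stays 780 kPa; V/T = const ⇒ T₂ = 517 K, V₂ = 24.1 L.
W = PΔV = 780×(24.1−13.4) kPa·L = 8380 J.
ΔU = nCvΔT = 4.38×20.8×(517−287) = 20900 J.
Q = ΔU + W = nCpΔT = 29300 J.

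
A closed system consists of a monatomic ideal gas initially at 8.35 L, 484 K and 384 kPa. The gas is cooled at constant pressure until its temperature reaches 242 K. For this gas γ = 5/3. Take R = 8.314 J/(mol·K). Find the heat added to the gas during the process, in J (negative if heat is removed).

n = P₁V₁/(RT₁) = 384×8.35/(8.314×484) = 0.797 mol.
Isobaric: P stays 384 kPa; V/T = const ⇒ T₂ = 242 K, V₂ = 4.17 L.
W = PΔV = 384×(4.17−8.35) kPa·L = -1600 J.
ΔU = nCvΔT = 0.797×12.5×(242−484) = -2400 J.
Q = ΔU + W = nCpΔT = -4010 J.

-4010 J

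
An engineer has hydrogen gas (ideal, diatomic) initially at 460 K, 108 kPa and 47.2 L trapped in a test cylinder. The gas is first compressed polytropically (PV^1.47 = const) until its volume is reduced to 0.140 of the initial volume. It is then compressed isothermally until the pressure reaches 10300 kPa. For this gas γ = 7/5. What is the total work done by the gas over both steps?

n = P₁V₁/(RT₁) = 108×47.2/(8.314×460) = 1.33 mol.
Step 1 — Polytropic n=1.47: T₂ = T₁(V₁/V₂)^(n−1) = 460×(7.14)^0.47 = 1160 K; P₂ = P₁(V₁/V₂)^n = 1940 kPa.
W = (P₁V₁−P₂V₂)/(n−1) = (108×47.2−1940×6.61)/0.47 = -16500 J.
ΔU = nCvΔT = 1.33×20.8×(1160−460) = 19400 J.
Q = ΔU + W = 2880 J.
State after step 1: P = 1940 kPa, V = 6.61 L, T = 1160 K.
Step 2 — Isothermal: T stays 1160 K; PV = const ⇒ V₂ = 1.25 L, P₂ = 10300 kPa.
ΔU = 0 (ideal gas, T constant).
W = nRT ln(V₂/V₁) = 1.33×8.314×1160×ln(0.189) = -21400 J.
Q = ΔU + W = -21400 J.
Net over both steps: W = -37900 J, Q = -18500 J, ΔU = 19400 J.

-37900 J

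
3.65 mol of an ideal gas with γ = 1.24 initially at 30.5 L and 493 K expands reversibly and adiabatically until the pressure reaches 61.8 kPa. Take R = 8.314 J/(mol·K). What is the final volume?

P₁ = nRT₁/V₁ = 3.65×8.314×493/30.5 = 491 kPa.
Adiabatic: T₂/T₁ = (P₂/P₁)^((γ−1)/γ) ⇒ T₂ = 493×(0.126)^0.194 = 330 K; V₂ = 162 L.

162 L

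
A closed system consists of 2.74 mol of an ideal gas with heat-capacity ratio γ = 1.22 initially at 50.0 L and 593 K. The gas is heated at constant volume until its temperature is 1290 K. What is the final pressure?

P₁ = nRT₁/V₁ = 2.74×8.314×593/50.0 = 270 kPa.
Isochoric: V stays 50.0 L; P/T = const ⇒ T₂ = 1290 K, P₂ = 588 kPa.

588 kPa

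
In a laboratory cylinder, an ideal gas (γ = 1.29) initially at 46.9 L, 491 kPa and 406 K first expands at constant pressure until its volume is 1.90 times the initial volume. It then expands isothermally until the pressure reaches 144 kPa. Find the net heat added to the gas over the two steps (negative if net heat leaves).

146000 J

n = P₁V₁/(RT₁) = 491×46.9/(8.314×406) = 6.82 mol.
Step 1 — Isobaric: P stays 491 kPa; V/T = const ⇒ T₂ = 771 K, V₂ = 89.1 L.
W = PΔV = 491×(89.1−46.9) kPa·L = 20700 J.
ΔU = nCvΔT = 6.82×28.7×(771−406) = 71500 J.
Q = ΔU + W = nCpΔT = 92200 J.
State after step 1: P = 491 kPa, V = 89.1 L, T = 771 K.
Step 2 — Isothermal: T stays 771 K; PV = const ⇒ V₂ = 304 L, P₂ = 144 kPa.
ΔU = 0 (ideal gas, T constant).
W = nRT ln(V₂/V₁) = 6.82×8.314×771×ln(3.41) = 53700 J.
Q = ΔU + W = 53700 J.
Net over both steps: W = 74400 J, Q = 146000 J, ΔU = 71500 J.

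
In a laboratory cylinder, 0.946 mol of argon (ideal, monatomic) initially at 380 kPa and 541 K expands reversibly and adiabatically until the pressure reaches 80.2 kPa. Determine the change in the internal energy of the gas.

-2960 J

V₁ = nRT₁/P₁ = 0.946×8.314×541/380 = 11.2 L.
Adiabatic: T₂/T₁ = (P₂/P₁)^((γ−1)/γ) ⇒ T₂ = 541×(0.211)^0.400 = 290 K; V₂ = 28.5 L.
For an ideal gas ΔU = nCvΔT with Cv = (3/2)R = 12.5 J/(mol·K).
ΔU = 0.946×12.5×(290−541) = -2960 J.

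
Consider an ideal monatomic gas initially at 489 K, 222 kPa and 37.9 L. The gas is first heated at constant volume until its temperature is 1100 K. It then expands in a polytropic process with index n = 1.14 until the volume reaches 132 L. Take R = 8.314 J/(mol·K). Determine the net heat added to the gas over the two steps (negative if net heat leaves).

n = P₁V₁/(RT₁) = 222×37.9/(8.314×489) = 2.07 mol.
Step 1 — Isochoric: V stays 37.9 L; P/T = const ⇒ T₂ = 1100 K, P₂ = 499 kPa.
W = 0 (no volume change).
ΔU = nCvΔT = 2.07×12.5×(1100−489) = 15800 J.
Q = ΔU = 15800 J.
State after step 1: P = 499 kPa, V = 37.9 L, T = 1100 K.
Step 2 — Polytropic n=1.14: T₂ = T₁(V₁/V₂)^(n−1) = 1100×(0.287)^0.14 = 924 K; P₂ = P₁(V₁/V₂)^n = 120 kPa.
W = (P₁V₁−P₂V₂)/(n−1) = (499×37.9−120×132)/0.14 = 21700 J.
ΔU = nCvΔT = 2.07×12.5×(924−1100) = -4550 J.
Q = ΔU + W = 17100 J.
Net over both steps: W = 21700 J, Q = 32900 J, ΔU = 11200 J.

32900 J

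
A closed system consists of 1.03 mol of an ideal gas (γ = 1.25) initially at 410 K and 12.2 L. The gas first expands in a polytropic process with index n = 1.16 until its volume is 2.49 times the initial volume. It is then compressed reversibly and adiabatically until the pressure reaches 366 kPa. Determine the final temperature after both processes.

459 K

P₁ = nRT₁/V₁ = 1.03×8.314×410/12.2 = 288 kPa.
Step 1 — Polytropic n=1.16: T₂ = T₁(V₁/V₂)^(n−1) = 410×(0.402)^0.16 = 354 K; P₂ = P₁(V₁/V₂)^n = 99.9 kPa.
W = (P₁V₁−P₂V₂)/(n−1) = (288×12.2−99.9×30.4)/0.16 = 2980 J.
ΔU = nCvΔT = 1.03×33.3×(354−410) = -1910 J.
Q = ΔU + W = 1070 J.
State after step 1: P = 99.9 kPa, V = 30.4 L, T = 354 K.
Step 2 — Adiabatic: T₂/T₁ = (P₂/P₁)^((γ−1)/γ) ⇒ T₂ = 354×(3.66)^0.200 = 459 K; V₂ = 10.7 L.
ΔU = nCvΔT = 1.03×33.3×(459−354) = 3600 J.
Q = 0 for an adiabatic process, so W = −ΔU = -3600 J.
Net over both steps: W = -619 J, Q = 1070 J, ΔU = 1690 J.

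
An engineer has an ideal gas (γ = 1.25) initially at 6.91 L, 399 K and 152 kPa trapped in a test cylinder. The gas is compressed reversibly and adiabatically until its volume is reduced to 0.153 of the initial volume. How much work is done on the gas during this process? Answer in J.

2520 J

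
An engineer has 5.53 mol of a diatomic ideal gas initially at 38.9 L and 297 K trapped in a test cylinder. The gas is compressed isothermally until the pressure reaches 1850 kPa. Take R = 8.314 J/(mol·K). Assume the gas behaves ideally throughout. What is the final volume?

P₁ = nRT₁/V₁ = 5.53×8.314×297/38.9 = 351 kPa.
Isothermal: T stays 297 K; PV = const ⇒ V₂ = 7.38 L, P₂ = 1850 kPa.

7.38 L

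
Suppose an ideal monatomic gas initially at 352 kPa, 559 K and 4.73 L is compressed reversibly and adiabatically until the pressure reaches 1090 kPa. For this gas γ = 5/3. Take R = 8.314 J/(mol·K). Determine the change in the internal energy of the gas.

n = P₁V₁/(RT₁) = 352×4.73/(8.314×559) = 0.358 mol.
Adiabatic: T₂/T₁ = (P₂/P₁)^((γ−1)/γ) ⇒ T₂ = 559×(3.10)^0.400 = 879 K; V₂ = 2.40 L.
For an ideal gas ΔU = nCvΔT with Cv = (3/2)R = 12.5 J/(mol·K).
ΔU = 0.358×12.5×(879−559) = 1430 J.

1430 J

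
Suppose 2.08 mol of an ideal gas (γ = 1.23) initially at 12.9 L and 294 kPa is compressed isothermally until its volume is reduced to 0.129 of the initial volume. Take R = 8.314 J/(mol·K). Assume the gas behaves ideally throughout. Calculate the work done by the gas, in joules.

-7770 J

T₁ = P₁V₁/(nR) = 294×12.9/(2.08×8.314) = 219 K.
Isothermal: T stays 219 K; PV = const ⇒ V₂ = 1.66 L, P₂ = 2280 kPa.
W = nRT ln(V₂/V₁) = 2.08×8.314×219×ln(0.129) = -7770 J.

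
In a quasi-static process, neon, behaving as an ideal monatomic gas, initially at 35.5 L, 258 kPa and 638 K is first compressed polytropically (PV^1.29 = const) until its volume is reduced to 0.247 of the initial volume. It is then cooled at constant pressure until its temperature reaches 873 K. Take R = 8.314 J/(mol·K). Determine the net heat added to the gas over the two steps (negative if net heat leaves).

n = P₁V₁/(RT₁) = 258×35.5/(8.314×638) = 1.73 mol.
Step 1 — Polytropic n=1.29: T₂ = T₁(V₁/V₂)^(n−1) = 638×(4.05)^0.29 = 957 K; P₂ = P₁(V₁/V₂)^n = 1570 kPa.
W = (P₁V₁−P₂V₂)/(n−1) = (258×35.5−1570×8.77)/0.29 = -15800 J.
ΔU = nCvΔT = 1.73×12.5×(957−638) = 6870 J.
Q = ΔU + W = -8920 J.
State after step 1: P = 1570 kPa, V = 8.77 L, T = 957 K.
Step 2 — Isobaric: P stays 1570 kPa; V/T = const ⇒ T₂ = 873 K, V₂ = 8.00 L.
W = PΔV = 1570×(8.00−8.77) kPa·L = -1210 J.
ΔU = nCvΔT = 1.73×12.5×(873−957) = -1810 J.
Q = ΔU + W = nCpΔT = -3020 J.
Net over both steps: W = -17000 J, Q = -11900 J, ΔU = 5060 J.

-11900 J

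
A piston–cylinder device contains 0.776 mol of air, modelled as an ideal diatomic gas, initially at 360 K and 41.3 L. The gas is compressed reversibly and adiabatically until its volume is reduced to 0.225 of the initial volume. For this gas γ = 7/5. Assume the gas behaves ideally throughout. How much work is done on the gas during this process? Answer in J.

P₁ = nRT₁/V₁ = 0.776×8.314×360/41.3 = 56.2 kPa.
Adiabatic: TV^(γ−1) = const ⇒ T₂ = 360×(4.44)^0.400 = 654 K; PV^γ = const ⇒ P₂ = 454 kPa.
ΔU = nCvΔT = 0.776×20.8×(654−360) = 4740 J.
Q = 0 for an adiabatic process, so W = −ΔU = -4740 J.
Work done on the gas = −W_by = 4740 J.

4740 J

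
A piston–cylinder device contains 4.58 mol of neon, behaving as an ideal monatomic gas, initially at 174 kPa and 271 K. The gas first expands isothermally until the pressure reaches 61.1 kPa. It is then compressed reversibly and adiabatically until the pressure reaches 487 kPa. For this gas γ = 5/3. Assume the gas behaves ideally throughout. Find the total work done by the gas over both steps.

-9230 J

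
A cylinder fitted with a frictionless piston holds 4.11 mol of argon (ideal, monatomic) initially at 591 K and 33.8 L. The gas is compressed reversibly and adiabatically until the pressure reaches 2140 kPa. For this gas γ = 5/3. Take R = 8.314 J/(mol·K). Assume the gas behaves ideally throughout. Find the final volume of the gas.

15.7 L

P₁ = nRT₁/V₁ = 4.11×8.314×591/33.8 = 597 kPa.
Adiabatic: T₂/T₁ = (P₂/P₁)^((γ−1)/γ) ⇒ T₂ = 591×(3.58)^0.400 = 985 K; V₂ = 15.7 L.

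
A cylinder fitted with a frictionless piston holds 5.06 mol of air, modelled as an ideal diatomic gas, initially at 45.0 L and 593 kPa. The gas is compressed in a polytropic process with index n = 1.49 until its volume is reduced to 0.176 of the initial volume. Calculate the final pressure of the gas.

T₁ = P₁V₁/(nR) = 593×45.0/(5.06×8.314) = 634 K.
Polytropic n=1.49: T₂ = T₁(V₁/V₂)^(n−1) = 634×(5.68)^0.49 = 1490 K; P₂ = P₁(V₁/V₂)^n = 7890 kPa.

7890 kPa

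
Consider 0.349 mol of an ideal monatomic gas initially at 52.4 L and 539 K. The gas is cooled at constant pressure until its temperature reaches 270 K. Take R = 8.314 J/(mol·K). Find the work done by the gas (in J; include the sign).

-781 J

P₁ = nRT₁/V₁ = 0.349×8.314×539/52.4 = 29.8 kPa.
Isobaric: P stays 29.8 kPa; V/T = const ⇒ T₂ = 270 K, V₂ = 26.2 L.
W = PΔV = 29.8×(26.2−52.4) kPa·L = -781 J.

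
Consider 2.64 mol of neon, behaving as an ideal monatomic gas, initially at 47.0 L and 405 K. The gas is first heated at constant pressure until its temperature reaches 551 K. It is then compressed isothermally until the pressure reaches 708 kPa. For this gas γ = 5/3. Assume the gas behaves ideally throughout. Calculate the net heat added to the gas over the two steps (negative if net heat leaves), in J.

-7950 J

P₁ = nRT₁/V₁ = 2.64×8.314×405/47.0 = 189 kPa.
Step 1 — Isobaric: P stays 189 kPa; V/T = const ⇒ T₂ = 551 K, V₂ = 63.9 L.
W = PΔV = 189×(63.9−47.0) kPa·L = 3200 J.
ΔU = nCvΔT = 2.64×12.5×(551−405) = 4810 J.
Q = ΔU + W = nCpΔT = 8010 J.
State after step 1: P = 189 kPa, V = 63.9 L, T = 551 K.
Step 2 — Isothermal: T stays 551 K; PV = const ⇒ V₂ = 17.1 L, P₂ = 708 kPa.
ΔU = 0 (ideal gas, T constant).
W = nRT ln(V₂/V₁) = 2.64×8.314×551×ln(0.267) = -16000 J.
Q = ΔU + W = -16000 J.
Net over both steps: W = -12800 J, Q = -7950 J, ΔU = 4810 J.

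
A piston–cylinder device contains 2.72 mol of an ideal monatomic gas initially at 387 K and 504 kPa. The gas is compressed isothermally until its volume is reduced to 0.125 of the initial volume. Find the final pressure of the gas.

V₁ = nRT₁/P₁ = 2.72×8.314×387/504 = 17.4 L.
Isothermal: T stays 387 K; PV = const ⇒ V₂ = 2.17 L, P₂ = 4030 kPa.

4030 kPa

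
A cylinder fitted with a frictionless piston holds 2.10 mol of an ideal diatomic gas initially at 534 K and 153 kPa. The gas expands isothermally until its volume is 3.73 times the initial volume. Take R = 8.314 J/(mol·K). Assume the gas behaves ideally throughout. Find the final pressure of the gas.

41.0 kPa

V₁ = nRT₁/P₁ = 2.10×8.314×534/153 = 60.9 L.
Isothermal: T stays 534 K; PV = const ⇒ V₂ = 227 L, P₂ = 41.0 kPa.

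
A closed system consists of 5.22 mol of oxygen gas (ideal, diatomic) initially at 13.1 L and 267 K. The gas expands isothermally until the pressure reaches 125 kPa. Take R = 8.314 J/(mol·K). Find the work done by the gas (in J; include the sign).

22700 J

P₁ = nRT₁/V₁ = 5.22×8.314×267/13.1 = 885 kPa.
Isothermal: T stays 267 K; PV = const ⇒ V₂ = 92.7 L, P₂ = 125 kPa.
W = nRT ln(V₂/V₁) = 5.22×8.314×267×ln(7.08) = 22700 J.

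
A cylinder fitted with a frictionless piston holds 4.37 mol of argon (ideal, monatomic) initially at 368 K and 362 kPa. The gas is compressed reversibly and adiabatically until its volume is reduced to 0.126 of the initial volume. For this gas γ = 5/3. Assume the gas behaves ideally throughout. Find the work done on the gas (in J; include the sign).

V₁ = nRT₁/P₁ = 4.37×8.314×368/362 = 36.9 L.
Adiabatic: TV^(γ−1) = const ⇒ T₂ = 368×(7.94)^0.667 = 1460 K; PV^γ = const ⇒ P₂ = 11400 kPa.
ΔU = nCvΔT = 4.37×12.5×(1460−368) = 59700 J.
Q = 0 for an adiabatic process, so W = −ΔU = -59700 J.
Work done on the gas = −W_by = 59700 J.

59700 J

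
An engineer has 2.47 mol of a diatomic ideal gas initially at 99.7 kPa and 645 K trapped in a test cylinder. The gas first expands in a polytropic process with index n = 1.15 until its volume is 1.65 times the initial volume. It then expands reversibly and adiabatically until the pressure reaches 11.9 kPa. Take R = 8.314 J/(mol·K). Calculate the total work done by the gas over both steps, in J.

V₁ = nRT₁/P₁ = 2.47×8.314×645/99.7 = 133 L.
Step 1 — Polytropic n=1.15: T₂ = T₁(V₁/V₂)^(n−1) = 645×(0.606)^0.15 = 598 K; P₂ = P₁(V₁/V₂)^n = 56.1 kPa.
W = (P₁V₁−P₂V₂)/(n−1) = (99.7×133−56.1×219)/0.15 = 6390 J.
ΔU = nCvΔT = 2.47×20.8×(598−645) = -2400 J.
Q = ΔU + W = 3990 J.
State after step 1: P = 56.1 kPa, V = 219 L, T = 598 K.
Step 2 — Adiabatic: T₂/T₁ = (P₂/P₁)^((γ−1)/γ) ⇒ T₂ = 598×(0.212)^0.286 = 384 K; V₂ = 663 L.
ΔU = nCvΔT = 2.47×20.8×(384−598) = -11000 J.
Q = 0 for an adiabatic process, so W = −ΔU = 11000 J.
Net over both steps: W = 17400 J, Q = 3990 J, ΔU = -13400 J.

17400 J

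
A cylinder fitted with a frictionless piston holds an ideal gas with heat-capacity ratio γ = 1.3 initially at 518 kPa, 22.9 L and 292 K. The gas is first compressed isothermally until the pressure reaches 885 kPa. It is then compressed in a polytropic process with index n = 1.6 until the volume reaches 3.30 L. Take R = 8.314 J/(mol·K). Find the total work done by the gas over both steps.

n = P₁V₁/(RT₁) = 518×22.9/(8.314×292) = 4.89 mol.
Step 1 — Isothermal: T stays 292 K; PV = const ⇒ V₂ = 13.4 L, P₂ = 885 kPa.
ΔU = 0 (ideal gas, T constant).
W = nRT ln(V₂/V₁) = 4.89×8.314×292×ln(0.585) = -6350 J.
Q = ΔU + W = -6350 J.
State after step 1: P = 885 kPa, V = 13.4 L, T = 292 K.
Step 2 — Polytropic n=1.6: T₂ = T₁(V₁/V₂)^(n−1) = 292×(4.06)^0.60 = 677 K; P₂ = P₁(V₁/V₂)^n = 8330 kPa.
W = (P₁V₁−P₂V₂)/(n−1) = (885×13.4−8330×3.30)/0.60 = -26100 J.
ΔU = nCvΔT = 4.89×27.7×(677−292) = 52100 J.
Q = ΔU + W = 26100 J.
Net over both steps: W = -32400 J, Q = 19700 J, ΔU = 52100 J.

-32400 J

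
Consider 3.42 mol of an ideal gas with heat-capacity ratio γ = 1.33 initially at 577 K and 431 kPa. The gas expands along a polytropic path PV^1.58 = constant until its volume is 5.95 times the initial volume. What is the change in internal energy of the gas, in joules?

-32000 J

V₁ = nRT₁/P₁ = 3.42×8.314×577/431 = 38.1 L.
Polytropic n=1.58: T₂ = T₁(V₁/V₂)^(n−1) = 577×(0.168)^0.58 = 205 K; P₂ = P₁(V₁/V₂)^n = 25.7 kPa.
For an ideal gas ΔU = nCvΔT with Cv = R/(γ−1) = 25.2 J/(mol·K).
ΔU = 3.42×25.2×(205−577) = -32000 J.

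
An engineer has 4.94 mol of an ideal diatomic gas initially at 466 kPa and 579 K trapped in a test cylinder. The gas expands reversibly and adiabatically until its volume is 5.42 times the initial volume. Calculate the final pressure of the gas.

43.7 kPa

V₁ = nRT₁/P₁ = 4.94×8.314×579/466 = 51.0 L.
Adiabatic: TV^(γ−1) = const ⇒ T₂ = 579×(0.185)^0.400 = 294 K; PV^γ = const ⇒ P₂ = 43.7 kPa.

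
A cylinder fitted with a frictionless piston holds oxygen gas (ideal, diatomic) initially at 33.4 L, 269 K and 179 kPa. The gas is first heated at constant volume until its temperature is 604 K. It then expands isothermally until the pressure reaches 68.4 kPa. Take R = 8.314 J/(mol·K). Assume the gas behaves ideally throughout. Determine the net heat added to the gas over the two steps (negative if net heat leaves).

n = P₁V₁/(RT₁) = 179×33.4/(8.314×269) = 2.67 mol.
Step 1 — Isochoric: V stays 33.4 L; P/T = const ⇒ T₂ = 604 K, P₂ = 402 kPa.
W = 0 (no volume change).
ΔU = nCvΔT = 2.67×20.8×(604−269) = 18600 J.
Q = ΔU = 18600 J.
State after step 1: P = 402 kPa, V = 33.4 L, T = 604 K.
Step 2 — Isothermal: T stays 604 K; PV = const ⇒ V₂ = 196 L, P₂ = 68.4 kPa.
ΔU = 0 (ideal gas, T constant).
W = nRT ln(V₂/V₁) = 2.67×8.314×604×ln(5.88) = 23800 J.
Q = ΔU + W = 23800 J.
Net over both steps: W = 23800 J, Q = 42400 J, ΔU = 18600 J.

42400 J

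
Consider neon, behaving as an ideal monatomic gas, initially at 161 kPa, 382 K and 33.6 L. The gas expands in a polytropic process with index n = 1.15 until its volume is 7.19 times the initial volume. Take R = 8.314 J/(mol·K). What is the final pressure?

Polytropic n=1.15: T₂ = T₁(V₁/V₂)^(n−1) = 382×(0.139)^0.15 = 284 K; P₂ = P₁(V₁/V₂)^n = 16.7 kPa.

16.7 kPa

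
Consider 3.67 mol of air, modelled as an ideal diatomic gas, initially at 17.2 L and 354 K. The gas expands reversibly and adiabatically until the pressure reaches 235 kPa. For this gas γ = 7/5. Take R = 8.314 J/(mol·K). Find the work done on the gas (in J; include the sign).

P₁ = nRT₁/V₁ = 3.67×8.314×354/17.2 = 628 kPa.
Adiabatic: T₂/T₁ = (P₂/P₁)^((γ−1)/γ) ⇒ T₂ = 354×(0.374)^0.286 = 267 K; V₂ = 34.7 L.
ΔU = nCvΔT = 3.67×20.8×(267−354) = -6610 J.
Q = 0 for an adiabatic process, so W = −ΔU = 6610 J.
Work done on the gas = −W_by = -6610 J.

-6610 J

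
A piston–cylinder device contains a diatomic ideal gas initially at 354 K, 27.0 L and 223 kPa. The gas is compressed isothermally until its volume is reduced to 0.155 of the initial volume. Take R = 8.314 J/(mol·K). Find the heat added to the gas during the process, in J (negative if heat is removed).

n = P₁V₁/(RT₁) = 223×27.0/(8.314×354) = 2.05 mol.
Isothermal: T stays 354 K; PV = const ⇒ V₂ = 4.18 L, P₂ = 1440 kPa.
ΔU = 0 (ideal gas, T constant).
W = nRT ln(V₂/V₁) = 2.05×8.314×354×ln(0.155) = -11200 J.
Q = ΔU + W = -11200 J.

-11200 J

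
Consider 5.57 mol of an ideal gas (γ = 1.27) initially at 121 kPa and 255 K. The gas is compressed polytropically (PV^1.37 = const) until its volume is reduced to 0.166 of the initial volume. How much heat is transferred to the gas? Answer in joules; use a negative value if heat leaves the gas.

11200 J

V₁ = nRT₁/P₁ = 5.57×8.314×255/121 = 97.6 L.
Polytropic n=1.37: T₂ = T₁(V₁/V₂)^(n−1) = 255×(6.02)^0.37 = 496 K; P₂ = P₁(V₁/V₂)^n = 1420 kPa.
W = (P₁V₁−P₂V₂)/(n−1) = (121×97.6−1420×16.2)/0.37 = -30100 J.
ΔU = nCvΔT = 5.57×30.8×(496−255) = 41300 J.
Q = ΔU + W = 11200 J.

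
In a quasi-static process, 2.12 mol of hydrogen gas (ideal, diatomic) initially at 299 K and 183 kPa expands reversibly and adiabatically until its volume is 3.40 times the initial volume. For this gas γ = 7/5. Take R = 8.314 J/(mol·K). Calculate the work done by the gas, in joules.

5100 J

V₁ = nRT₁/P₁ = 2.12×8.314×299/183 = 28.8 L.
Adiabatic: TV^(γ−1) = const ⇒ T₂ = 299×(0.294)^0.400 = 183 K; PV^γ = const ⇒ P₂ = 33.0 kPa.
ΔU = nCvΔT = 2.12×20.8×(183−299) = -5100 J.
Q = 0 for an adiabatic process, so W = −ΔU = 5100 J.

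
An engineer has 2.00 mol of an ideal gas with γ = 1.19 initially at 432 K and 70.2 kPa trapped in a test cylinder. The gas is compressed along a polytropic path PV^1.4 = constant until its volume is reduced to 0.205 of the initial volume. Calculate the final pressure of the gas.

645 kPa

V₁ = nRT₁/P₁ = 2.00×8.314×432/70.2 = 102 L.
Polytropic n=1.4: T₂ = T₁(V₁/V₂)^(n−1) = 432×(4.88)^0.40 = 814 K; P₂ = P₁(V₁/V₂)^n = 645 kPa.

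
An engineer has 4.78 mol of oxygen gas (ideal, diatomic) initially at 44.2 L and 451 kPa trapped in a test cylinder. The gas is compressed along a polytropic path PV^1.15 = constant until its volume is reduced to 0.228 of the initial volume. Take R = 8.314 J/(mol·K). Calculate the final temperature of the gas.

T₁ = P₁V₁/(nR) = 451×44.2/(4.78×8.314) = 502 K.
Polytropic n=1.15: T₂ = T₁(V₁/V₂)^(n−1) = 502×(4.39)^0.15 = 626 K; P₂ = P₁(V₁/V₂)^n = 2470 kPa.

626 K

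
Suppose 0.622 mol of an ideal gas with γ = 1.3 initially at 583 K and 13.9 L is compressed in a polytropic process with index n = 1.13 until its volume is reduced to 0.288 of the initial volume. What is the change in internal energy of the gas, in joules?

1770 J

P₁ = nRT₁/V₁ = 0.622×8.314×583/13.9 = 217 kPa.
Polytropic n=1.13: T₂ = T₁(V₁/V₂)^(n−1) = 583×(3.47)^0.13 = 685 K; P₂ = P₁(V₁/V₂)^n = 885 kPa.
For an ideal gas ΔU = nCvΔT with Cv = R/(γ−1) = 27.7 J/(mol·K).
ΔU = 0.622×27.7×(685−583) = 1770 J.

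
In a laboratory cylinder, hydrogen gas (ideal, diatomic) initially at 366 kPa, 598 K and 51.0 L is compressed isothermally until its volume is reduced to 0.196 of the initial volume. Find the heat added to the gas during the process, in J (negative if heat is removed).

n = P₁V₁/(RT₁) = 366×51.0/(8.314×598) = 3.75 mol.
Isothermal: T stays 598 K; PV = const ⇒ V₂ = 10.0 L, P₂ = 1870 kPa.
ΔU = 0 (ideal gas, T constant).
W = nRT ln(V₂/V₁) = 3.75×8.314×598×ln(0.196) = -30400 J.
Q = ΔU + W = -30400 J.

-30400 J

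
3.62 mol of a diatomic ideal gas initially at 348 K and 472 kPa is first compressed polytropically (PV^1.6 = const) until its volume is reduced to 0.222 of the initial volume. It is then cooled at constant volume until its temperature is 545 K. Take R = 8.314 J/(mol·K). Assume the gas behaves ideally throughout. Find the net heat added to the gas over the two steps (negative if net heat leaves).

-10800 J

V₁ = nRT₁/P₁ = 3.62×8.314×348/472 = 22.2 L.
Step 1 — Polytropic n=1.6: T₂ = T₁(V₁/V₂)^(n−1) = 348×(4.50)^0.60 = 859 K; P₂ = P₁(V₁/V₂)^n = 5250 kPa.
W = (P₁V₁−P₂V₂)/(n−1) = (472×22.2−5250×4.93)/0.60 = -25600 J.
ΔU = nCvΔT = 3.62×20.8×(859−348) = 38400 J.
Q = ΔU + W = 12800 J.
State after step 1: P = 5250 kPa, V = 4.93 L, T = 859 K.
Step 2 — Isochoric: V stays 4.93 L; P/T = const ⇒ T₂ = 545 K, P₂ = 3330 kPa.
W = 0 (no volume change).
ΔU = nCvΔT = 3.62×20.8×(545−859) = -23600 J.
Q = ΔU = -23600 J.
Net over both steps: W = -25600 J, Q = -10800 J, ΔU = 14800 J.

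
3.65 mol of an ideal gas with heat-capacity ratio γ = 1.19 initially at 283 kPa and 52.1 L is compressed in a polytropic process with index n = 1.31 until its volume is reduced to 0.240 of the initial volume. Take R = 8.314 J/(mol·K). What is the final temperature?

T₁ = P₁V₁/(nR) = 283×52.1/(3.65×8.314) = 486 K.
Polytropic n=1.31: T₂ = T₁(V₁/V₂)^(n−1) = 486×(4.17)^0.31 = 756 K; P₂ = P₁(V₁/V₂)^n = 1840 kPa.

756 K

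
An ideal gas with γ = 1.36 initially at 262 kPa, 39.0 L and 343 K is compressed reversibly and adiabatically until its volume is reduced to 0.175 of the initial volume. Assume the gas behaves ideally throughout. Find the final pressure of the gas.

Adiabatic: TV^(γ−1) = const ⇒ T₂ = 343×(5.71)^0.360 = 642 K; PV^γ = const ⇒ P₂ = 2800 kPa.

2800 kPa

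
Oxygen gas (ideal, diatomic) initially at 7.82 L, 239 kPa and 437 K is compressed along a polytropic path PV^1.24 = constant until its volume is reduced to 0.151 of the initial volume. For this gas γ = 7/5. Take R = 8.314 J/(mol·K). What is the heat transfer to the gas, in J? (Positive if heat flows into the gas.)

-1790 J

n = P₁V₁/(RT₁) = 239×7.82/(8.314×437) = 0.514 mol.
Polytropic n=1.24: T₂ = T₁(V₁/V₂)^(n−1) = 437×(6.62)^0.24 = 688 K; P₂ = P₁(V₁/V₂)^n = 2490 kPa.
W = (P₁V₁−P₂V₂)/(n−1) = (239×7.82−2490×1.18)/0.24 = -4470 J.
ΔU = nCvΔT = 0.514×20.8×(688−437) = 2680 J.
Q = ΔU + W = -1790 J.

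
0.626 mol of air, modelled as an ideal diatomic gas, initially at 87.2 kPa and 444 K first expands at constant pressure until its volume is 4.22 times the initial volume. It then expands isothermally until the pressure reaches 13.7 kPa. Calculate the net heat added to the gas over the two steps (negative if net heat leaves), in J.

44100 J

V₁ = nRT₁/P₁ = 0.626×8.314×444/87.2 = 26.5 L.
Step 1 — Isobaric: P stays 87.2 kPa; V/T = const ⇒ T₂ = 1870 K, V₂ = 112 L.
W = PΔV = 87.2×(112−26.5) kPa·L = 7440 J.
ΔU = nCvΔT = 0.626×20.8×(1870−444) = 18600 J.
Q = ΔU + W = nCpΔT = 26000 J.
State after step 1: P = 87.2 kPa, V = 112 L, T = 1870 K.
Step 2 — Isothermal: T stays 1870 K; PV = const ⇒ V₂ = 712 L, P₂ = 13.7 kPa.
ΔU = 0 (ideal gas, T constant).
W = nRT ln(V₂/V₁) = 0.626×8.314×1870×ln(6.36) = 18000 J.
Q = ΔU + W = 18000 J.
Net over both steps: W = 25500 J, Q = 44100 J, ΔU = 18600 J.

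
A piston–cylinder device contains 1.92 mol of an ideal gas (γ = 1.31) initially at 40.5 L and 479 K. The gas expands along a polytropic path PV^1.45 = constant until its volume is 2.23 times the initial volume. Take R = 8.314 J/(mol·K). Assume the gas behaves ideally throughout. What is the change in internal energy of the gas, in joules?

P₁ = nRT₁/V₁ = 1.92×8.314×479/40.5 = 189 kPa.
Polytropic n=1.45: T₂ = T₁(V₁/V₂)^(n−1) = 479×(0.448)^0.45 = 334 K; P₂ = P₁(V₁/V₂)^n = 59.0 kPa.
For an ideal gas ΔU = nCvΔT with Cv = R/(γ−1) = 26.8 J/(mol·K).
ΔU = 1.92×26.8×(334−479) = -7470 J.

-7470 J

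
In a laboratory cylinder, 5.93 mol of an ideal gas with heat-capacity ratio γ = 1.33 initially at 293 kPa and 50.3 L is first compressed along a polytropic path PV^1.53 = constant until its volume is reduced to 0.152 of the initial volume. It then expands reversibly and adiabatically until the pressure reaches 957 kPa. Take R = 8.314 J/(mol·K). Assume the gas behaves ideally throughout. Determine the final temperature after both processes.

532 K

T₁ = P₁V₁/(nR) = 293×50.3/(5.93×8.314) = 299 K.
Step 1 — Polytropic n=1.53: T₂ = T₁(V₁/V₂)^(n−1) = 299×(6.58)^0.53 = 811 K; P₂ = P₁(V₁/V₂)^n = 5230 kPa.
W = (P₁V₁−P₂V₂)/(n−1) = (293×50.3−5230×7.65)/0.53 = -47700 J.
ΔU = nCvΔT = 5.93×25.2×(811−299) = 76600 J.
Q = ΔU + W = 28900 J.
State after step 1: P = 5230 kPa, V = 7.65 L, T = 811 K.
Step 2 — Adiabatic: T₂/T₁ = (P₂/P₁)^((γ−1)/γ) ⇒ T₂ = 811×(0.183)^0.248 = 532 K; V₂ = 27.4 L.
ΔU = nCvΔT = 5.93×25.2×(532−811) = -41700 J.
Q = 0 for an adiabatic process, so W = −ΔU = 41700 J.
Net over both steps: W = -5980 J, Q = 28900 J, ΔU = 34900 J.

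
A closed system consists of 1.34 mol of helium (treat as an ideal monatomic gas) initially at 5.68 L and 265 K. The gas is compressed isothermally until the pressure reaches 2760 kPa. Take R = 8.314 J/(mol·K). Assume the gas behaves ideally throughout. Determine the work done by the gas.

-4930 J

P₁ = nRT₁/V₁ = 1.34×8.314×265/5.68 = 520 kPa.
Isothermal: T stays 265 K; PV = const ⇒ V₂ = 1.07 L, P₂ = 2760 kPa.
W = nRT ln(V₂/V₁) = 1.34×8.314×265×ln(0.188) = -4930 J.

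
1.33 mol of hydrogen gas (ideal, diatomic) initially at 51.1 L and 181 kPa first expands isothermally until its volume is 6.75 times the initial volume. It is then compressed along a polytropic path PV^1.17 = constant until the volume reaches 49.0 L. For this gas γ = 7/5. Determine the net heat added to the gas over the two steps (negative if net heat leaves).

T₁ = P₁V₁/(nR) = 181×51.1/(1.33×8.314) = 836 K.
Step 1 — Isothermal: T stays 836 K; PV = const ⇒ V₂ = 345 L, P₂ = 26.8 kPa.
ΔU = 0 (ideal gas, T constant).
W = nRT ln(V₂/V₁) = 1.33×8.314×836×ln(6.75) = 17700 J.
Q = ΔU + W = 17700 J.
State after step 1: P = 26.8 kPa, V = 345 L, T = 836 K.
Step 2 — Polytropic n=1.17: T₂ = T₁(V₁/V₂)^(n−1) = 836×(7.04)^0.17 = 1170 K; P₂ = P₁(V₁/V₂)^n = 263 kPa.
W = (P₁V₁−P₂V₂)/(n−1) = (26.8×345−263×49.0)/0.17 = -21400 J.
ΔU = nCvΔT = 1.33×20.8×(1170−836) = 9100 J.
Q = ΔU + W = -12300 J.
Net over both steps: W = -3740 J, Q = 5350 J, ΔU = 9100 J.

5350 J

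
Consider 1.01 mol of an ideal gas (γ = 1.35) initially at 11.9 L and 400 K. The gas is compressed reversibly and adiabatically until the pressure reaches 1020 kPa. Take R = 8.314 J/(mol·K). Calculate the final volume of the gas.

4.59 L

P₁ = nRT₁/V₁ = 1.01×8.314×400/11.9 = 282 kPa.
Adiabatic: T₂/T₁ = (P₂/P₁)^((γ−1)/γ) ⇒ T₂ = 400×(3.61)^0.259 = 558 K; V₂ = 4.59 L.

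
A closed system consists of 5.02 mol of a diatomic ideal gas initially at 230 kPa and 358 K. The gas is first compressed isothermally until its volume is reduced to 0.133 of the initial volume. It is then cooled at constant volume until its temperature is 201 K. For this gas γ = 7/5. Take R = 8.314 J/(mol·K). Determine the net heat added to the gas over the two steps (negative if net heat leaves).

V₁ = nRT₁/P₁ = 5.02×8.314×358/230 = 65.0 L.
Step 1 — Isothermal: T stays 358 K; PV = const ⇒ V₂ = 8.64 L, P₂ = 1730 kPa.
ΔU = 0 (ideal gas, T constant).
W = nRT ln(V₂/V₁) = 5.02×8.314×358×ln(0.133) = -30100 J.
Q = ΔU + W = -30100 J.
State after step 1: P = 1730 kPa, V = 8.64 L, T = 358 K.
Step 2 — Isochoric: V stays 8.64 L; P/T = const ⇒ T₂ = 201 K, P₂ = 971 kPa.
W = 0 (no volume change).
ΔU = nCvΔT = 5.02×20.8×(201−358) = -16400 J.
Q = ΔU = -16400 J.
Net over both steps: W = -30100 J, Q = -46500 J, ΔU = -16400 J.

-46500 J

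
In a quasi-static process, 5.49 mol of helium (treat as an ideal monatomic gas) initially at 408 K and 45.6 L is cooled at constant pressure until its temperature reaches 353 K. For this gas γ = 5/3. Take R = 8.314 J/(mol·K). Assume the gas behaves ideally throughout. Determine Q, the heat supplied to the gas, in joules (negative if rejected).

P₁ = nRT₁/V₁ = 5.49×8.314×408/45.6 = 408 kPa.
Isobaric: P stays 408 kPa; V/T = const ⇒ T₂ = 353 K, V₂ = 39.5 L.
W = PΔV = 408×(39.5−45.6) kPa·L = -2510 J.
ΔU = nCvΔT = 5.49×12.5×(353−408) = -3770 J.
Q = ΔU + W = nCpΔT = -6280 J.

-6280 J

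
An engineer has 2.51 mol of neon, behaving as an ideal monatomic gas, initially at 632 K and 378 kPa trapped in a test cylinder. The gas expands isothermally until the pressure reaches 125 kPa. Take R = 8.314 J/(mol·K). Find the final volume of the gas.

V₁ = nRT₁/P₁ = 2.51×8.314×632/378 = 34.9 L.
Isothermal: T stays 632 K; PV = const ⇒ V₂ = 106 L, P₂ = 125 kPa.

106 L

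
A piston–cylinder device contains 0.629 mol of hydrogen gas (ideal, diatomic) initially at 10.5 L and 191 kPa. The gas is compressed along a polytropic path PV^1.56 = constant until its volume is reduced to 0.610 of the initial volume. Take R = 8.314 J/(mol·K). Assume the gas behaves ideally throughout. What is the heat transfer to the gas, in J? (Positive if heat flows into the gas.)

457 J

T₁ = P₁V₁/(nR) = 191×10.5/(0.629×8.314) = 383 K.
Polytropic n=1.56: T₂ = T₁(V₁/V₂)^(n−1) = 383×(1.64)^0.56 = 506 K; P₂ = P₁(V₁/V₂)^n = 413 kPa.
W = (P₁V₁−P₂V₂)/(n−1) = (191×10.5−413×6.41)/0.56 = -1140 J.
ΔU = nCvΔT = 0.629×20.8×(506−383) = 1600 J.
Q = ΔU + W = 457 J.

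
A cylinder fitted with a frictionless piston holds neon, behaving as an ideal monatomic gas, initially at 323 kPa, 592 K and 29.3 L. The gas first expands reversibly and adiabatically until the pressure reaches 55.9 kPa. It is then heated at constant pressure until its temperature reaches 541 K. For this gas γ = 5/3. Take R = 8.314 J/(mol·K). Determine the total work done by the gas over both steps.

11100 J

n = P₁V₁/(RT₁) = 323×29.3/(8.314×592) = 1.92 mol.
Step 1 — Adiabatic: T₂/T₁ = (P₂/P₁)^((γ−1)/γ) ⇒ T₂ = 592×(0.173)^0.400 = 293 K; V₂ = 83.9 L.
ΔU = nCvΔT = 1.92×12.5×(293−592) = -7160 J.
Q = 0 for an adiabatic process, so W = −ΔU = 7160 J.
State after step 1: P = 55.9 kPa, V = 83.9 L, T = 293 K.
Step 2 — Isobaric: P stays 55.9 kPa; V/T = const ⇒ T₂ = 541 K, V₂ = 155 L.
W = PΔV = 55.9×(155−83.9) kPa·L = 3960 J.
ΔU = nCvΔT = 1.92×12.5×(541−293) = 5930 J.
Q = ΔU + W = nCpΔT = 9890 J.
Net over both steps: W = 11100 J, Q = 9890 J, ΔU = -1220 J.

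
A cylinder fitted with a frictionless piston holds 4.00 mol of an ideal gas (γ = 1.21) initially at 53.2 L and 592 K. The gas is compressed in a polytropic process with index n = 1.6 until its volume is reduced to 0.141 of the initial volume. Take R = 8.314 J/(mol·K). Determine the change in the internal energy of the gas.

P₁ = nRT₁/V₁ = 4.00×8.314×592/53.2 = 370 kPa.
Polytropic n=1.6: T₂ = T₁(V₁/V₂)^(n−1) = 592×(7.09)^0.60 = 1920 K; P₂ = P₁(V₁/V₂)^n = 8500 kPa.
For an ideal gas ΔU = nCvΔT with Cv = R/(γ−1) = 39.6 J/(mol·K).
ΔU = 4.00×39.6×(1920−592) = 210000 J.

210000 J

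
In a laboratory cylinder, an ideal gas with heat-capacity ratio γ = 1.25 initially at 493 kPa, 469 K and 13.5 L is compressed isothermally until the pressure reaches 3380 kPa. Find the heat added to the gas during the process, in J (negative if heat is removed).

-12800 J

n = P₁V₁/(RT₁) = 493×13.5/(8.314×469) = 1.71 mol.
Isothermal: T stays 469 K; PV = const ⇒ V₂ = 1.97 L, P₂ = 3380 kPa.
ΔU = 0 (ideal gas, T constant).
W = nRT ln(V₂/V₁) = 1.71×8.314×469×ln(0.146) = -12800 J.
Q = ΔU + W = -12800 J.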